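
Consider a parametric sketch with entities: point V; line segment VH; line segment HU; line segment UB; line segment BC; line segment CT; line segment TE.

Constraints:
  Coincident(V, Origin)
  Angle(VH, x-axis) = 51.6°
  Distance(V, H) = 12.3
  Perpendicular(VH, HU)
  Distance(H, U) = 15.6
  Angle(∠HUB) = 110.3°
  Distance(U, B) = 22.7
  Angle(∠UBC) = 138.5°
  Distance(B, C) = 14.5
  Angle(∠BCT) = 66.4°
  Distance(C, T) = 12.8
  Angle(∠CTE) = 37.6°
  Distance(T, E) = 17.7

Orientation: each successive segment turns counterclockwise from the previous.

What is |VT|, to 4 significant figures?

16.30

V is at the origin; VH runs at 51.6° with length 12.3, so H = (7.640, 9.639). VH ⟂ HU, so HU runs at 141.6°; with |HU| = 15.6, U = (-4.586, 19.33). ∠HUB = 110.3° gives UB at -148.7° from the x-axis; with |UB| = 22.7, B = (-23.98, 7.536). ∠UBC = 138.5° gives BC at -107.2° from the x-axis; with |BC| = 14.5, C = (-28.27, -6.315). ∠BCT = 66.4° gives CT at 6.400° from the x-axis; with |CT| = 12.8, T = (-15.55, -4.888). Then |VT| = |T − V| = 16.30.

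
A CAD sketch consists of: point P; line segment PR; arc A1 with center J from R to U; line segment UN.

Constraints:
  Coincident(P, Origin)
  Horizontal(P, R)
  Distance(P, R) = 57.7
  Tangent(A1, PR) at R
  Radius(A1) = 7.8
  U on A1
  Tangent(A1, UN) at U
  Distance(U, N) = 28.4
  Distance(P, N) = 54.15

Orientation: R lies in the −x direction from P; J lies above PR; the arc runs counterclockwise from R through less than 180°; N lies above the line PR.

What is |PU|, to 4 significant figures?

50.50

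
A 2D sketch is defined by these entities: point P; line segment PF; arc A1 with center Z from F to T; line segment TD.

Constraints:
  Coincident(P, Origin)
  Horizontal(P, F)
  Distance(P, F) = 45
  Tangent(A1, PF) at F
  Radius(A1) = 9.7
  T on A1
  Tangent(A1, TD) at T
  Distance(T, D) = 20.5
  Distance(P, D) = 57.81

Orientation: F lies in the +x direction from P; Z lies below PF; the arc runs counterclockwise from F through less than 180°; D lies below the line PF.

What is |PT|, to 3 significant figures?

39.8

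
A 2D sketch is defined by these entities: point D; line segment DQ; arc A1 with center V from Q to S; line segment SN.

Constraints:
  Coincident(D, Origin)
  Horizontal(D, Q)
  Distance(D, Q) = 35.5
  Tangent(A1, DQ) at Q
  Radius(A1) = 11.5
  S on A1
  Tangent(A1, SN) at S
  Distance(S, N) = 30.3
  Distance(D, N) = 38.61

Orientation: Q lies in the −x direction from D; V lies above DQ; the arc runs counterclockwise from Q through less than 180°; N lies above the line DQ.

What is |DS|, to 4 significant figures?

25.83

D is at the origin; DQ is horizontal with |DQ| = 35.5 and Q on the −x side, so Q = (-35.50, 0.000). The tangent condition forces VQ to be normal to DQ, so V = Q + (0, 11.5) = (-35.50, 11.50). Since VS ⟂ SN (tangency), |VN| = √(11.5² + 30.3²) = 32.41 regardless of where S sits on A1. So N lies on both circle(D, 38.61) and circle(V, 32.41); the above-DQ intersection is N = (-14.18, 35.91). S is the foot of the tangent from N: S = (-24.72, 7.501).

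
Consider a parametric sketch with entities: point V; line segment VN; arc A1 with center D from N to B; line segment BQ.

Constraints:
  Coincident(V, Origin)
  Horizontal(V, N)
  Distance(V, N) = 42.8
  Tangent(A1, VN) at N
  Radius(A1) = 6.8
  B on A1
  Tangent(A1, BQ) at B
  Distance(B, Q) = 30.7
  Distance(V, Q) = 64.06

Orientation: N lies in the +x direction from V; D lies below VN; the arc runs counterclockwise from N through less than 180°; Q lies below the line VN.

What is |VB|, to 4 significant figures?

38.33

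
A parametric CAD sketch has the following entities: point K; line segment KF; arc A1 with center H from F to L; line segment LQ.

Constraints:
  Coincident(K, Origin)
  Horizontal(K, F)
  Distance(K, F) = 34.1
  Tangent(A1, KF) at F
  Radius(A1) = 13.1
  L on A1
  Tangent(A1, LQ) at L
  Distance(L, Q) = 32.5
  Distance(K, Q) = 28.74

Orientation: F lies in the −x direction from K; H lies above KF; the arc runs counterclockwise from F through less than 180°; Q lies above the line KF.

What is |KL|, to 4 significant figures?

24.72

Checks: |HL| = 13.10 ✓; ∠(HL, LQ) = 90.00° ✓; |LQ| = 32.50 ✓; |KQ| = 28.74 ✓.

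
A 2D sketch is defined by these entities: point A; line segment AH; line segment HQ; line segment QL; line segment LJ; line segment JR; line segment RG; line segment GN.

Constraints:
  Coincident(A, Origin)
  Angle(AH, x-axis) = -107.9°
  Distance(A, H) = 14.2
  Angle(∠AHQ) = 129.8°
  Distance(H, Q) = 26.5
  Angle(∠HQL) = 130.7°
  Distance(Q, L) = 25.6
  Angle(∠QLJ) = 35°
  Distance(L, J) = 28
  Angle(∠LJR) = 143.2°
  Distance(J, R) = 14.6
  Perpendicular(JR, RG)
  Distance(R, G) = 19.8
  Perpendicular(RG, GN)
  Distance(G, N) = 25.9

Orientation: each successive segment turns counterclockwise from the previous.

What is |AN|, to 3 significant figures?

47.7

A is at the origin; AH runs at -107.9° with length 14.2, so H = (-4.36, -13.5). ∠AHQ = 129.8° gives HQ at -57.7° from the x-axis; with |HQ| = 26.5, Q = (9.80, -35.9). ∠HQL = 130.7° gives QL at -8.40° from the x-axis; with |QL| = 25.6, L = (35.1, -39.7). ∠QLJ = 35.0° gives LJ at 137° from the x-axis; with |LJ| = 28.0, J = (14.8, -20.4). ∠LJR = 143.2° gives JR at 173° from the x-axis; with |JR| = 14.6, R = (0.274, -18.7). JR is perpendicular to RG, so RG runs at -96.6°; with |RG| = 19.8, G = (-2.00, -38.4). RG is perpendicular to GN, so GN runs at -6.60°; with |GN| = 25.9, N = (23.7, -41.4). Then |AN| = |N − A| = 47.7.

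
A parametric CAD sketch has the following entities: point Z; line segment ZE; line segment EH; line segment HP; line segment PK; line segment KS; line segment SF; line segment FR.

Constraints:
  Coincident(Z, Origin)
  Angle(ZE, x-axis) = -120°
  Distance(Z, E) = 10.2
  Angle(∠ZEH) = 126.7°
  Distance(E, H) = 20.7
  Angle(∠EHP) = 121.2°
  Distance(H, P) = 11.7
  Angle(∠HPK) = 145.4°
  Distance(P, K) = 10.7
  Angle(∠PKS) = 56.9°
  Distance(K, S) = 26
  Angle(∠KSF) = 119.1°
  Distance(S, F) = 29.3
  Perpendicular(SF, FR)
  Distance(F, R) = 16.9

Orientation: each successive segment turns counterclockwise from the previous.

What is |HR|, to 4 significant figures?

22.24

Z is at the origin; ZE runs at -120.0° with length 10.2, so E = (-5.100, -8.833). ∠ZEH = 126.7° gives EH at -66.70° from the x-axis; with |EH| = 20.7, H = (3.088, -27.85). ∠EHP = 121.2° gives HP at -7.900° from the x-axis; with |HP| = 11.7, P = (14.68, -29.45). ∠HPK = 145.4° gives PK at 26.70° from the x-axis; with |PK| = 10.7, K = (24.24, -24.65). ∠PKS = 56.9° gives KS at 149.8° from the x-axis; with |KS| = 26.0, S = (1.765, -11.57). ∠KSF = 119.1° gives SF at -149.3° from the x-axis; with |SF| = 29.3, F = (-23.43, -26.53). SF is perpendicular to FR, so FR runs at -59.30°; with |FR| = 16.9, R = (-14.80, -41.06). Then |HR| = |R − H| = 22.24.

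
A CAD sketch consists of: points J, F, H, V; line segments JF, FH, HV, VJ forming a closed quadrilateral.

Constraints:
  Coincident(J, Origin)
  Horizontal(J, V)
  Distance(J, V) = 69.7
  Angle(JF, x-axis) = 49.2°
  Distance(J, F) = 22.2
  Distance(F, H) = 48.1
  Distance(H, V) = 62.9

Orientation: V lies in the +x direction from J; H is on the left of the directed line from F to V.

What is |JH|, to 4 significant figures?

70.21

Checks: J.y = 0.00, V.y = 0.00 ✓; |FH| = 48.10 ✓; |HV| = 62.90 ✓.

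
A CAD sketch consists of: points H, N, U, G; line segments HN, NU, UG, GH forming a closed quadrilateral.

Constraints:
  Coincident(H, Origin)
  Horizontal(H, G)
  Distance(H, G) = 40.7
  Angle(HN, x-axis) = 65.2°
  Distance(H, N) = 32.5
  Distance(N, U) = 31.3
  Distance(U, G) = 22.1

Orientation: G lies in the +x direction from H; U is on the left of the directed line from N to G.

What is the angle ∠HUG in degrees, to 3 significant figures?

55.0°

H is at the origin; HG is horizontal with |HG| = 40.7 and G in +x, so G = (40.7, 0). HN runs at 65.2° with |HN| = 32.5, so N = (13.6, 29.5). U is determined by |NU| = 31.3 and |UG| = 22.1 together: it lies at the intersection of circle(N, 31.3) and circle(G, 22.1). With |NG| = 40.0, the foot of the radical line on NG is 26.2 from N and the perpendicular offset is √(31.3² − 26.2²) = 17.2. Taking the left-of-NG solution: U = (44.0, 21.9).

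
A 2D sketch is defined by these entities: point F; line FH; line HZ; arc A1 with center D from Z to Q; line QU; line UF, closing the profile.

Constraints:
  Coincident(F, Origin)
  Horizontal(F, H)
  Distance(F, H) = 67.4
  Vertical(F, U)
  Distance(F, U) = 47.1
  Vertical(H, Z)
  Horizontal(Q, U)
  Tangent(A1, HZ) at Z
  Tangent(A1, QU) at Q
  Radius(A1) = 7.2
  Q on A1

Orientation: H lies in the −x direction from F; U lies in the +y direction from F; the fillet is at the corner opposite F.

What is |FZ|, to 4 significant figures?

78.32

The virtual corner opposite F is at (-67.40, 47.10). Tangency of A1 to HZ means the radius DZ is perpendicular to HZ and tangency of A1 to QU means the radius DQ is perpendicular to QU, with radius 7.2, so the center D sits 7.2 in from both sides at D = (-60.20, 39.90). That places the tangent points at Z = (-67.40, 39.90) on HZ and Q = (-60.20, 47.10) on QU. Then |FZ| = |Z − F| = 78.32.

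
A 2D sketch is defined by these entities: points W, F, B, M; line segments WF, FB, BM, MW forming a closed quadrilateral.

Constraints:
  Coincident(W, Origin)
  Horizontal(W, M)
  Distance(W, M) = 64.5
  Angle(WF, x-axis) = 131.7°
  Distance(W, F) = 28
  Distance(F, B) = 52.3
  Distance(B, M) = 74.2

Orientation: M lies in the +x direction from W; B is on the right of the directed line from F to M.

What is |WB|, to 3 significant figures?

29.5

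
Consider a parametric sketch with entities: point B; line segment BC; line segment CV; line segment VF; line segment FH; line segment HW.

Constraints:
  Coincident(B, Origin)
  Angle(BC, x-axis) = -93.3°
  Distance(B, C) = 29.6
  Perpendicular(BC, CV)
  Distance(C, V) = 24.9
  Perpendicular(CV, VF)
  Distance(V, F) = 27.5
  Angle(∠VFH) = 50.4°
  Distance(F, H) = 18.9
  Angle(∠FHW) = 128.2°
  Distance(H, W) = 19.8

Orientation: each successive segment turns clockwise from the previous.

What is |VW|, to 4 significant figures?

14.73

∠VFH = 50.4° gives FH at -42.90° from the x-axis; with |FH| = 18.9, H = (-11.13, -13.53). ∠FHW = 128.2° gives HW at -94.70° from the x-axis; with |HW| = 19.8, W = (-12.76, -33.26). Then |VW| = |W − V| = 14.73.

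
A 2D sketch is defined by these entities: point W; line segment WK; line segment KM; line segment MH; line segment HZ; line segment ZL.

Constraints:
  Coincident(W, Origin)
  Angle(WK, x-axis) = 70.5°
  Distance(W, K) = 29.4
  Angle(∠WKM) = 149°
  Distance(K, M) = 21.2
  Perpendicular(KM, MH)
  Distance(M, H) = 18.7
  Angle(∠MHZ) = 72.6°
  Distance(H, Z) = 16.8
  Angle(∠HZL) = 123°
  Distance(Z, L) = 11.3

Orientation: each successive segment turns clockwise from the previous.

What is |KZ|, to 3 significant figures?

14.6

W is at the origin; WK runs at 70.5° with length 29.4, so K = (9.81, 27.7). ∠WKM = 149.0° gives KM at 39.5° from the x-axis; with |KM| = 21.2, M = (26.2, 41.2). The perpendicularity gives MH at right angles to KM, so MH runs at -50.5°; with |MH| = 18.7, H = (38.1, 26.8). ∠MHZ = 72.6° gives HZ at -158° from the x-axis; with |HZ| = 16.8, Z = (22.5, 20.4). Then |KZ| = |Z − K| = 14.6.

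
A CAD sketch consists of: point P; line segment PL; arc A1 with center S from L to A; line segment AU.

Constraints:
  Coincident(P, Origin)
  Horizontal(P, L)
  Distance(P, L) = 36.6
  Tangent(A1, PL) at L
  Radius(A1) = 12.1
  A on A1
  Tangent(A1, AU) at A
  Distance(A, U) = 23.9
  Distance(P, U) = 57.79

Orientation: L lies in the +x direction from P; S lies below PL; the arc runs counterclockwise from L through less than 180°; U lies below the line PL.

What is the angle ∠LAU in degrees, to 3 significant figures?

114°

Checks: ∠(SL, LP) = 90.00° ✓; |SL| = 12.10 ✓; |SA| = 12.10 ✓; ∠(SA, AU) = 90.00° ✓; |AU| = 23.90 ✓; |PU| = 57.79 ✓.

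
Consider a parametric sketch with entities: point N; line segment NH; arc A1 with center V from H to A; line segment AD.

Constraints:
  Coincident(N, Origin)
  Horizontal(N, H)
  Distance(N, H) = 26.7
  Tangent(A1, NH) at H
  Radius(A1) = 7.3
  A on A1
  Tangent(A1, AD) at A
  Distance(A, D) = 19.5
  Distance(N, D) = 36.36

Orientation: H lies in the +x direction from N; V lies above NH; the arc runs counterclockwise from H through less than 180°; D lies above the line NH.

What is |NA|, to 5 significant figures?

34.797

Checks: |NH| = 26.70 ✓; ∠(VH, HN) = 90.00° ✓; |VH| = 7.300 ✓; |VA| = 7.300 ✓; ∠(VA, AD) = 90.00° ✓; |AD| = 19.50 ✓; |ND| = 36.36 ✓.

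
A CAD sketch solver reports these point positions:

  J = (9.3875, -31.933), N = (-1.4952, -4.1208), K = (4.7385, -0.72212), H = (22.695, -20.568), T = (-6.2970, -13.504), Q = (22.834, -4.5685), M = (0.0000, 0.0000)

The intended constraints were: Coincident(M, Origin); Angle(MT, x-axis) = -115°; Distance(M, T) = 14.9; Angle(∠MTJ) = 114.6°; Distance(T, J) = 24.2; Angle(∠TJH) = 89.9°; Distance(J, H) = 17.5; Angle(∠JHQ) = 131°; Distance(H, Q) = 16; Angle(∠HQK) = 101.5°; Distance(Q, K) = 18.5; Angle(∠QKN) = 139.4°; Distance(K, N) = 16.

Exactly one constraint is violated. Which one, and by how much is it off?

Distance(K, N) = 16 — off by 8.90.

M = (0.00, 0.00) ✓; MT at -115.0° ✓; |MT| = 14.90 ✓; ∠MTJ = 114.6° ✓; |TJ| = 24.20 ✓; ∠TJH = 89.90° ✓; |JH| = 17.50 ✓; ∠JHQ = 131.0° ✓; |HQ| = 16.00 ✓; ∠HQK = 101.5° ✓; |QK| = 18.50 ✓; ∠QKN = 139.4° ✓; |KN| = 7.100 ✗.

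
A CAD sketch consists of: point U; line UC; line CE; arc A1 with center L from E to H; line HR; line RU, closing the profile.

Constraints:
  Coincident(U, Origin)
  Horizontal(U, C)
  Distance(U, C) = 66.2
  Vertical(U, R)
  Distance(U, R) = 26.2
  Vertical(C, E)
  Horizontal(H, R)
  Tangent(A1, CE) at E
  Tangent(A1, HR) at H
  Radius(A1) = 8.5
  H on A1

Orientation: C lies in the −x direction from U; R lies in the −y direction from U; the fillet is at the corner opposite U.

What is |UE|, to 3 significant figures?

68.5

U is at the origin; U and C share the same y with |UC| = 66.2 and C on the −x side, so C = (-66.2, 0.00). U and R share the same x with |UR| = 26.2 and R on the −y side, so R = (0.00, -26.2). The virtual corner opposite U is at (-66.2, -26.2). A1 meets CE tangentially, so LE is at right angles to CE and A1 meets HR tangentially, so LH is at right angles to HR, with radius 8.5, so the center L sits 8.5 in from both sides at L = (-57.7, -17.7). That places the tangent points at E = (-66.2, -17.7) on CE and H = (-57.7, -26.2) on HR. Then |UE| = |E − U| = 68.5.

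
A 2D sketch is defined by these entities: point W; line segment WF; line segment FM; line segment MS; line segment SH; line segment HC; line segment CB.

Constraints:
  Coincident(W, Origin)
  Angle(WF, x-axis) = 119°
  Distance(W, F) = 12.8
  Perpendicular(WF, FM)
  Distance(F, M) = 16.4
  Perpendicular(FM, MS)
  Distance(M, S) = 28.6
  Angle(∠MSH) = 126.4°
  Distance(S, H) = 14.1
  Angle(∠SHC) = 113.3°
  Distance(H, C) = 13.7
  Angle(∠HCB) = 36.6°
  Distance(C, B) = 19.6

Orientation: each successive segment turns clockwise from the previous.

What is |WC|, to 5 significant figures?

18.538

W is at the origin; WF runs at 119.0° with length 12.8, so F = (-6.2056, 11.195). The perpendicularity gives FM at right angles to WF, so FM runs at 29.000°; with |FM| = 16.4, M = (8.1382, 19.146). FM is perpendicular to MS, so MS runs at -61.000°; with |MS| = 28.6, S = (22.004, -5.8681). ∠MSH = 126.4° gives SH at -114.60° from the x-axis; with |SH| = 14.1, H = (16.134, -18.688). ∠SHC = 113.3° gives HC at 178.70° from the x-axis; with |HC| = 13.7, C = (2.4377, -18.378). Then |WC| = |C − W| = 18.538.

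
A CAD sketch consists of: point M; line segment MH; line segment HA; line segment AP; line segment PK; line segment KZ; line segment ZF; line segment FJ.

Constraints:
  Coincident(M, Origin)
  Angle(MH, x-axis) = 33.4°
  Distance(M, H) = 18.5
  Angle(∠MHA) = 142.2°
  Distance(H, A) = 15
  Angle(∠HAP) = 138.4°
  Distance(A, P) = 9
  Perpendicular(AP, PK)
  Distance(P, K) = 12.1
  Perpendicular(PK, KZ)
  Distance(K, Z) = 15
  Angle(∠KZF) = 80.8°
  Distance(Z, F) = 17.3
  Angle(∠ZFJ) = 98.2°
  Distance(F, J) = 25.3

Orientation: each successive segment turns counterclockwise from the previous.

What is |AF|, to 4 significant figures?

5.936

The perpendicularity gives KZ at right angles to PK, so KZ runs at -67.20°; with |KZ| = 15.0, Z = (11.45, 14.16). ∠KZF = 80.8° gives ZF at 32.00° from the x-axis; with |ZF| = 17.3, F = (26.12, 23.33). Then |AF| = |F − A| = 5.936.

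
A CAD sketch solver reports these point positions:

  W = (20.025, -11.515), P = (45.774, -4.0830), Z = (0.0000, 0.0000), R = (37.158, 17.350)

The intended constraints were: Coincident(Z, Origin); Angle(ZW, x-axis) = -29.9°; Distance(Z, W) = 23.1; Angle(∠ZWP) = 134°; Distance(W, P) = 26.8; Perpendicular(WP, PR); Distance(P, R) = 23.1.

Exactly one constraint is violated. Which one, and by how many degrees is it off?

Perpendicular(WP, PR) — off by 5.80°.

Z = (0.00, 0.00) ✓; ZW at -29.90° ✓; |ZW| = 23.10 ✓; ∠ZWP = 134.0° ✓; |WP| = 26.80 ✓; ∠(WP, PR) = 95.80° ✗; |PR| = 23.10 ✓.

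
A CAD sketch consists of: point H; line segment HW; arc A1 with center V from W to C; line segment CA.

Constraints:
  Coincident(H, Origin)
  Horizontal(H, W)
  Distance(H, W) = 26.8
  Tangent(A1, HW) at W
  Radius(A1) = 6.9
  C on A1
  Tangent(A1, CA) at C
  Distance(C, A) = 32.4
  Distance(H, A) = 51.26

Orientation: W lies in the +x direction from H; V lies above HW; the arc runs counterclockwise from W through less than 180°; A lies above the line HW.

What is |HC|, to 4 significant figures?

34.44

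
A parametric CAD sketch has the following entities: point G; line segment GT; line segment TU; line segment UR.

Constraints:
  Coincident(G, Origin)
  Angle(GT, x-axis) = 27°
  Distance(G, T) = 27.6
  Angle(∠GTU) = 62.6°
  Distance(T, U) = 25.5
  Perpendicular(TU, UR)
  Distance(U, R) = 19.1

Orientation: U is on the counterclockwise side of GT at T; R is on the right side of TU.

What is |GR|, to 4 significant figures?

45.44

∠GTU = 62.6°, so TU runs at 27.0° + (180° − 62.6°) = 144.4° from the x-axis; with |TU| = 25.5, U = T + 25.5·(cos 144.4°, sin 144.4°) = (3.858, 27.37). TU ⟂ UR; with |UR| = 19.1 on the right of TU, R = U + 19.1·(0.5821, 0.8131) = (14.98, 42.90). Then |GR| = |R − G| = 45.44.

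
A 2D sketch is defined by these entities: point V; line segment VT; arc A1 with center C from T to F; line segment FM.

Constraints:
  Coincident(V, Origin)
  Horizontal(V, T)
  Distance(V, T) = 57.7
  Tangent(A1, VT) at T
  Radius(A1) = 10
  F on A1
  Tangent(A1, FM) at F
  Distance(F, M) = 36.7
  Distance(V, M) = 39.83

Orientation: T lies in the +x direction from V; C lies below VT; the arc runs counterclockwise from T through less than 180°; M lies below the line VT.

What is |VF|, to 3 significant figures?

50.4

V is at the origin; VT is horizontal with |VT| = 57.7 and T on the +x side, so T = (57.7, 0.00). Tangency of A1 to VT means the radius CT is perpendicular to VT, so C = T + (0, -10) = (57.7, -10.0). Since CF ⟂ FM (tangency), |CM| = √(10.0² + 36.7²) = 38.0 regardless of where F sits on A1. So M lies on both circle(V, 39.83) and circle(C, 38.0); the below-VT intersection is M = (25.6, -30.5). F is the foot of the tangent from M: F = (50.3, -3.28).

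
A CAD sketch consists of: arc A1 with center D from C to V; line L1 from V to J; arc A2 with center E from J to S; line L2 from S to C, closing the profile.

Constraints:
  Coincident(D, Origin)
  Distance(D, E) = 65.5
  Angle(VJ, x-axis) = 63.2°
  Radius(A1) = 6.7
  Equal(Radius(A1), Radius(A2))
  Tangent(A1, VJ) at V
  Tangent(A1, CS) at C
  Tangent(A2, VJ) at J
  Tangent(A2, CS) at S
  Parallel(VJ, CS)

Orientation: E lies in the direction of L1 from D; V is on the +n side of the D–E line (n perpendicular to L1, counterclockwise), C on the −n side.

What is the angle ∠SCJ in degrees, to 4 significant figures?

11.56°

The slot axis is L1's direction at 63.2°, so u = (cos 63.2°, sin 63.2°) = (0.4509, 0.8926) and n = (−sin 63.2°, cos 63.2°) = (-0.8926, 0.4509). D is at the origin and E lies 65.5 along u from D, so E = 65.5·u = (29.53, 58.46). Tangency of A1 to both parallel lines with radius 6.7 puts V and C at D ± 6.7·n: V = (-5.980, 3.021), C = (5.980, -3.021). Equal radii place J and S the same way about E: J = E + 6.7·n = (23.55, 61.49), S = E − 6.7·n = (35.51, 55.44). Then cos ∠SCJ = CS·CJ / (|CS||CJ|), giving 11.56°.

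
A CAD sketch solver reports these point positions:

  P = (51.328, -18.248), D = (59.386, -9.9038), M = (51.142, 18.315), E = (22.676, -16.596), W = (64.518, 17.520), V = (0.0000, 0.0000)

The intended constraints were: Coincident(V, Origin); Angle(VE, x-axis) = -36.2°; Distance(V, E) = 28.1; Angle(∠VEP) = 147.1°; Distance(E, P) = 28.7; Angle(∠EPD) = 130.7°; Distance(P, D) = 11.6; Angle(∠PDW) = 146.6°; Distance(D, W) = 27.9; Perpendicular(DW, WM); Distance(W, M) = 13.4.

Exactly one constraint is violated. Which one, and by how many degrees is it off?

Perpendicular(DW, WM) — off by 7.20°.

V = (0.00, 0.00) ✓; VE at -36.20° ✓; |VE| = 28.10 ✓; ∠VEP = 147.1° ✓; |EP| = 28.70 ✓; ∠EPD = 130.7° ✓; |PD| = 11.60 ✓; ∠PDW = 146.6° ✓; |DW| = 27.90 ✓; ∠(DW, WM) = 97.20° ✗; |WM| = 13.40 ✓.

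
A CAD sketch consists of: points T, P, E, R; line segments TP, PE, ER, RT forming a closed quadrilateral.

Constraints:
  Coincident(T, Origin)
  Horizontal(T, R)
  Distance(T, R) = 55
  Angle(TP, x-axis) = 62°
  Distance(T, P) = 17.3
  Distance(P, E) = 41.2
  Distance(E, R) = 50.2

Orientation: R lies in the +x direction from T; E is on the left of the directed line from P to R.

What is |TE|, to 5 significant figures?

58.169

T is at the origin; T and R share the same y with |TR| = 55.0 and R in +x, so R = (55.0, 0). TP runs at 62.0° with |TP| = 17.3, so P = (8.1219, 15.275). E is determined by |PE| = 41.2 and |ER| = 50.2 together: it lies at the intersection of circle(P, 41.2) and circle(R, 50.2). With |PR| = 49.304, the foot of the radical line on PR is 16.310 from P and the perpendicular offset is √(41.2² − 16.310²) = 37.834. Taking the left-of-PR solution: E = (35.351, 46.195).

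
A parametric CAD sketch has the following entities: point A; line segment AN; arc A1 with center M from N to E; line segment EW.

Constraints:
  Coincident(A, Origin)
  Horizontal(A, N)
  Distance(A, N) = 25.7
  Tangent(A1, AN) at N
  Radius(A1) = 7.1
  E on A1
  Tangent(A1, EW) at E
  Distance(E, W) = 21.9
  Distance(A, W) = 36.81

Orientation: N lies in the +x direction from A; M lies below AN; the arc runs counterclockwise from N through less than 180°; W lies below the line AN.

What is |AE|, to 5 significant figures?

20.336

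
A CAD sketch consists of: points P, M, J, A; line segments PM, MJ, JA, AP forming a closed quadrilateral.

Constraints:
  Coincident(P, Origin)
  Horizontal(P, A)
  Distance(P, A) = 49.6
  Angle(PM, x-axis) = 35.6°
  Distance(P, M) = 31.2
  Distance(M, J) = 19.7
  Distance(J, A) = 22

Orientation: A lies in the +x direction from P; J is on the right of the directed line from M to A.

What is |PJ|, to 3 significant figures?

27.7

Checks: |MJ| = 19.70 ✓; |JA| = 22.00 ✓.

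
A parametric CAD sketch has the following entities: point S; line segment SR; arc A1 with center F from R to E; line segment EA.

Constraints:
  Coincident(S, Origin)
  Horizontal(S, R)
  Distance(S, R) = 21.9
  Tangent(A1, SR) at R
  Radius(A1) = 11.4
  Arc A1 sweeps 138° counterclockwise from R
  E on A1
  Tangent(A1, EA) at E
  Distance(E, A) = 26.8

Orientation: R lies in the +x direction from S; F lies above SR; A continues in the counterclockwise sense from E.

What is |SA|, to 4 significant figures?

39.01

S is at the origin; SR is horizontal with |SR| = 21.9 and R on the +x side, so R = (21.90, 0.000). Tangency of A1 to SR means the radius FR is perpendicular to SR, so F = R + (0, 11.4) = (21.90, 11.40). On A1, R sits at bearing -90° from F; a 138° counterclockwise sweep puts E at bearing 48°, so E = F + 11.4·(cos 48°, sin 48°) = (29.53, 19.87). A1 meets EA tangentially, so FE is at right angles to EA, so EA runs along (−sin 48°, cos 48°); with |EA| = 26.8, A = (9.612, 37.80). Then |SA| = |A − S| = 39.01.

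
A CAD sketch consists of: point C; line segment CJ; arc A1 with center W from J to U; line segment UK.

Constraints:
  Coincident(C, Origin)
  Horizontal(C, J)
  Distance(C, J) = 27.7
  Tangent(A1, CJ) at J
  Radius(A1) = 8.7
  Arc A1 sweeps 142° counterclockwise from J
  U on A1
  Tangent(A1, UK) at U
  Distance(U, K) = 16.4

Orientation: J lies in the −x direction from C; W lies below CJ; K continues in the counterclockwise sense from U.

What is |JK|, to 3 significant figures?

26.7

C is at the origin; CJ is horizontal with |CJ| = 27.7 and J on the −x side, so J = (-27.7, 0.00). Tangency of A1 to CJ means the radius WJ is perpendicular to CJ, so W = J + (0, -8.7) = (-27.7, -8.70). On A1, J sits at bearing 90° from W; a 142° counterclockwise sweep puts U at bearing 232°, so U = W + 8.7·(cos 232°, sin 232°) = (-33.1, -15.6). Since A1 is tangent to UK there, WU ⟂ UK, so UK runs along (−sin 232°, cos 232°); with |UK| = 16.4, K = (-20.1, -25.7). Then |JK| = |K − J| = 26.7.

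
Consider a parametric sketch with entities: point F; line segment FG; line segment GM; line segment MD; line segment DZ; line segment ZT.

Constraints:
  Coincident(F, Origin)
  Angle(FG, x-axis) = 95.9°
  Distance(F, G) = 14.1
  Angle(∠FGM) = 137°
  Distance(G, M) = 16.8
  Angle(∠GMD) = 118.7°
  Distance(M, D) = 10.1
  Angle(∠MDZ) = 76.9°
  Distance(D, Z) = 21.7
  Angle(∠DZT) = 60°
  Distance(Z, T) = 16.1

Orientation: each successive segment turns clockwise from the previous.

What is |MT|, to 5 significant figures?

12.080

F is at the origin; FG runs at 95.9° with length 14.1, so G = (-1.4494, 14.025). ∠FGM = 137.0° gives GM at 52.900° from the x-axis; with |GM| = 16.8, M = (8.6845, 27.425). ∠GMD = 118.7° gives MD at -8.4000° from the x-axis; with |MD| = 10.1, D = (18.676, 25.949). ∠MDZ = 76.9° gives DZ at -111.50° from the x-axis; with |DZ| = 21.7, Z = (10.723, 5.7592). ∠DZT = 60.0° gives ZT at 128.50° from the x-axis; with |ZT| = 16.1, T = (0.70061, 18.359). Then |MT| = |T − M| = 12.080.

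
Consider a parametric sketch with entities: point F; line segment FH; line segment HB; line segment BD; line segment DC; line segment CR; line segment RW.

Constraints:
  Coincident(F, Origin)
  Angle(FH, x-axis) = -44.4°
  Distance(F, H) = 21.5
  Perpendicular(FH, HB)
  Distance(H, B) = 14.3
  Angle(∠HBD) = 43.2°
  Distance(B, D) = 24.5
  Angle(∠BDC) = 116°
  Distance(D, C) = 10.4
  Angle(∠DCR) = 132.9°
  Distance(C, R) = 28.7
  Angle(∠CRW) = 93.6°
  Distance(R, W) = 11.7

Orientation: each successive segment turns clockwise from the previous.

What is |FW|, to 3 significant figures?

42.3

F is at the origin; FH runs at -44.4° with length 21.5, so H = (15.4, -15.0). FH ⟂ HB, so HB runs at -134°; with |HB| = 14.3, B = (5.36, -25.3). ∠HBD = 43.2° gives BD at 88.8° from the x-axis; with |BD| = 24.5, D = (5.87, -0.765). ∠BDC = 116.0° gives DC at 24.8° from the x-axis; with |DC| = 10.4, C = (15.3, 3.60). ∠DCR = 132.9° gives CR at -22.3° from the x-axis; with |CR| = 28.7, R = (41.9, -7.29). ∠CRW = 93.6° gives RW at -109° from the x-axis; with |RW| = 11.7, W = (38.1, -18.4). Then |FW| = |W − F| = 42.3.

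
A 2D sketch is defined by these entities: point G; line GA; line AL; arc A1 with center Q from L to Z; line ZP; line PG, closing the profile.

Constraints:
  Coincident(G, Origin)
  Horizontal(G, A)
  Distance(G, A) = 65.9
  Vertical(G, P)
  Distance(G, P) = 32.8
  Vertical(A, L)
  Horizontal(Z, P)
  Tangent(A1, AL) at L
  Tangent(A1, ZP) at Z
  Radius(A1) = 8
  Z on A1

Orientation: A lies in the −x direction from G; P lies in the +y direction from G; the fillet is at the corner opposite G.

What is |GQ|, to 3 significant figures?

63.0

G is at the origin; G and A share the same y with |GA| = 65.9 and A on the −x side, so A = (-65.9, 0.00). GP is vertical with |GP| = 32.8 and P on the +y side, so P = (0.00, 32.8). The virtual corner opposite G is at (-65.9, 32.8). Tangency of A1 to AL means the radius QL is perpendicular to AL and tangency of A1 to ZP means the radius QZ is perpendicular to ZP, with radius 8.0, so the center Q sits 8.0 in from both sides at Q = (-57.9, 24.8). Then |GQ| = |Q − G| = 63.0.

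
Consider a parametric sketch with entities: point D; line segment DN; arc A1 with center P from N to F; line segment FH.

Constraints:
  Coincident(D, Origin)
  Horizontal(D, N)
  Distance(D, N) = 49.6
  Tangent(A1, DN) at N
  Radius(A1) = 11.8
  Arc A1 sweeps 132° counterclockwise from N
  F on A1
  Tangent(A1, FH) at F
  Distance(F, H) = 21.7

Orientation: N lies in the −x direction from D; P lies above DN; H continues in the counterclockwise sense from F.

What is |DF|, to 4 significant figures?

45.33

Tangency of A1 to DN means the radius PN is perpendicular to DN, so P = N + (0, 11.8) = (-49.60, 11.80). On A1, N sits at bearing -90° from P; a 132° counterclockwise sweep puts F at bearing 42°, so F = P + 11.8·(cos 42°, sin 42°) = (-40.83, 19.70). Then |DF| = |F − D| = 45.33.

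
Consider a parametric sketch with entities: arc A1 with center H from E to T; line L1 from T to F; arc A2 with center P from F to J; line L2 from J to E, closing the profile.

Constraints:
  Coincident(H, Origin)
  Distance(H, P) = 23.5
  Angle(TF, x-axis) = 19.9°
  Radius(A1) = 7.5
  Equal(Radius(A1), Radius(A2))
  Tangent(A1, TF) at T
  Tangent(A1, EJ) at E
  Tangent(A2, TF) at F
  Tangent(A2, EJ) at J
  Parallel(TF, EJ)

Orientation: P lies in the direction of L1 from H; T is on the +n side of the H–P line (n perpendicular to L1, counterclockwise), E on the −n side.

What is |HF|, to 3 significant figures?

24.7

The slot axis is L1's direction at 19.9°, so u = (cos 19.9°, sin 19.9°) = (0.940, 0.340) and n = (−sin 19.9°, cos 19.9°) = (-0.340, 0.940). H is at the origin and P lies 23.5 along u from H, so P = 23.5·u = (22.1, 8.00). Tangency of A1 to both parallel lines with radius 7.5 puts T and E at H ± 7.5·n: T = (-2.55, 7.05), E = (2.55, -7.05). Equal radii place F and J the same way about P: F = P + 7.5·n = (19.5, 15.1), J = P − 7.5·n = (24.6, 0.947). Then |HF| = |F − H| = 24.7.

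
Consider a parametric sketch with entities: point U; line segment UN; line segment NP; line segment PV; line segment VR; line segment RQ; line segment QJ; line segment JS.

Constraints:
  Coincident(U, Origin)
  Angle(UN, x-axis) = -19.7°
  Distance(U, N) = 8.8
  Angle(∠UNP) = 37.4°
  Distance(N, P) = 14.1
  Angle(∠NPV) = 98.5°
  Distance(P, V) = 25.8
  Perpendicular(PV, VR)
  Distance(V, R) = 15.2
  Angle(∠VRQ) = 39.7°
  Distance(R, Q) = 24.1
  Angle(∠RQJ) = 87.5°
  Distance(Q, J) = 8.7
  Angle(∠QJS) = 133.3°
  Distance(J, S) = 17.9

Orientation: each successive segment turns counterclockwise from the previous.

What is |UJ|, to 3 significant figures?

21.0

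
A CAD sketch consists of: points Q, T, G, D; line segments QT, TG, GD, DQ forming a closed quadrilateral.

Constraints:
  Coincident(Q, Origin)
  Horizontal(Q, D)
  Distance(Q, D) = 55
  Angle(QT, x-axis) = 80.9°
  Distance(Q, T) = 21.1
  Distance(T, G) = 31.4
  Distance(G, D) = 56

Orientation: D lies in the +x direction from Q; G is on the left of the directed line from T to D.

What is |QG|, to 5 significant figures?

50.929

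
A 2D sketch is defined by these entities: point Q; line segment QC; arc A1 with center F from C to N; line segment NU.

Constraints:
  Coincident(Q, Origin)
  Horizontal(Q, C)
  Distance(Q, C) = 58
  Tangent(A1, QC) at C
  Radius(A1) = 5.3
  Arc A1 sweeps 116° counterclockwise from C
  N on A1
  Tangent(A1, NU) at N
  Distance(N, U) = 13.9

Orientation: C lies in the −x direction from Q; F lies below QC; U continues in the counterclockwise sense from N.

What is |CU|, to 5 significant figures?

20.161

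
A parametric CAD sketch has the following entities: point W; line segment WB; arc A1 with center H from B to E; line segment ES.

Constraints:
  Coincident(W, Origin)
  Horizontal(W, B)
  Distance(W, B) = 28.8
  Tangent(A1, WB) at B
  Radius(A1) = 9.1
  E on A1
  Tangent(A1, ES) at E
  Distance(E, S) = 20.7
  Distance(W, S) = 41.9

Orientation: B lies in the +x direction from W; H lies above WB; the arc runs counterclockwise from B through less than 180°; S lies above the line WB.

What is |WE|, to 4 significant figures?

39.20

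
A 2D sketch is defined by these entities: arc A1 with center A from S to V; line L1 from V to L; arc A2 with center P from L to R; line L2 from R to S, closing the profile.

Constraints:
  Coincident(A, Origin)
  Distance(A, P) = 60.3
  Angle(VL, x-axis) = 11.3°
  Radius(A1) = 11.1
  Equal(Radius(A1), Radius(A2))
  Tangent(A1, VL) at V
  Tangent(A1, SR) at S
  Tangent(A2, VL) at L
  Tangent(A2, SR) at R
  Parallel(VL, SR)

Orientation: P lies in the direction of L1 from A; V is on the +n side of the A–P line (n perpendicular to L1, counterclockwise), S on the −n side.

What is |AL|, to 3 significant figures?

61.3

The slot axis is L1's direction at 11.3°, so u = (cos 11.3°, sin 11.3°) = (0.981, 0.196) and n = (−sin 11.3°, cos 11.3°) = (-0.196, 0.981). A is at the origin and P lies 60.3 along u from A, so P = 60.3·u = (59.1, 11.8). Tangency of A1 to both parallel lines with radius 11.1 puts V and S at A ± 11.1·n: V = (-2.18, 10.9), S = (2.18, -10.9). Equal radii place L and R the same way about P: L = P + 11.1·n = (57.0, 22.7), R = P − 11.1·n = (61.3, 0.931). Then |AL| = |L − A| = 61.3.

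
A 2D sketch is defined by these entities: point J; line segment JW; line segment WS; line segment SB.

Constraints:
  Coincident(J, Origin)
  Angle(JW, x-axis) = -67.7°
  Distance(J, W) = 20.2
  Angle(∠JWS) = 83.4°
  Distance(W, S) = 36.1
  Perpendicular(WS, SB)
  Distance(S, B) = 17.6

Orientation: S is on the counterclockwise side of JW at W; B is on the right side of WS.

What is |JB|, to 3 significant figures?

50.6

J is at the origin; JW runs at -67.7° with length 20.2, so W = 20.2·(cos -67.7°, sin -67.7°) = (7.67, -18.7). ∠JWS = 83.4°, so WS runs at -67.7° + (180° − 83.4°) = 28.9° from the x-axis; with |WS| = 36.1, S = W + 36.1·(cos 28.9°, sin 28.9°) = (39.3, -1.24). WS ⟂ SB; with |SB| = 17.6 on the right of WS, B = S + 17.6·(0.483, -0.875) = (47.8, -16.7). Then |JB| = |B − J| = 50.6.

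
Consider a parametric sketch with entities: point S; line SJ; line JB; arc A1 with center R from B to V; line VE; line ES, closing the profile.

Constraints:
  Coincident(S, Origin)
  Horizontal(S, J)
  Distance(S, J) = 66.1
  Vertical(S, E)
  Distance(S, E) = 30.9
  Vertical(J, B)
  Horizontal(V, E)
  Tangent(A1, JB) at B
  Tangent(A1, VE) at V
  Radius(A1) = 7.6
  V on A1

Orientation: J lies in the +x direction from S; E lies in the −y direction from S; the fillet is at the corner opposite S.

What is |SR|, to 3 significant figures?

63.0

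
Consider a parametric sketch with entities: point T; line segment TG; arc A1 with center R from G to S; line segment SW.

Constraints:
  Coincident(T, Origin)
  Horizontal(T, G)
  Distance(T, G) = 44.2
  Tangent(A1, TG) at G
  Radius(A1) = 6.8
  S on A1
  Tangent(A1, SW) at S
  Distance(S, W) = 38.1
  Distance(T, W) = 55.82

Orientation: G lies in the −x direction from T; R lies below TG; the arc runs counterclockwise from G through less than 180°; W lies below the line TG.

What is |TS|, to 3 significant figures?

51.3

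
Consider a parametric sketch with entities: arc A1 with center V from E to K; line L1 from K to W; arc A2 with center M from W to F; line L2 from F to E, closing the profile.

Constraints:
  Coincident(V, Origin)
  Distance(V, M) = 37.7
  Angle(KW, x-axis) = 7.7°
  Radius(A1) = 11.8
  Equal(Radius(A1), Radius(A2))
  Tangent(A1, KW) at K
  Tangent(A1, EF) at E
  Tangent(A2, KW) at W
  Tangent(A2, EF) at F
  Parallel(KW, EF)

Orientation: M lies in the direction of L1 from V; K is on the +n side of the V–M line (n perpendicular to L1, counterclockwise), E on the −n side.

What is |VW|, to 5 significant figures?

39.504

Tangency of A1 to both parallel lines with radius 11.8 puts K and E at V ± 11.8·n: K = (-1.5810, 11.694), E = (1.5810, -11.694). Equal radii place W and F the same way about M: W = M + 11.8·n = (35.779, 16.745), F = M − 11.8·n = (38.941, -6.6423). Then |VW| = |W − V| = 39.504.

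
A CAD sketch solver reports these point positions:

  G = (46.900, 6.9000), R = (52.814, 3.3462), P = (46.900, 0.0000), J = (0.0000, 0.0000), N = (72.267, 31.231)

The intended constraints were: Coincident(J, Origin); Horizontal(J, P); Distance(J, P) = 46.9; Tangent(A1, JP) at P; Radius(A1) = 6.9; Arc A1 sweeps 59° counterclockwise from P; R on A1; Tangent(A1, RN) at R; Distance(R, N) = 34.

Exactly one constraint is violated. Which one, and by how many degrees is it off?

Tangent(A1, RN) at R — off by 3.90°.

J = (0.00, 0.00) ✓; J.y = 0.00, P.y = 0.00 ✓; |JP| = 46.90 ✓; ∠(GP, PJ) = 90.00° ✓; |GP| = 6.900 ✓; bearing(G→R) − bearing(G→P) = 59.00° ✓; |GR| = 6.900 ✓; ∠(GR, RN) = 93.90° ✗; |RN| = 34.00 ✓.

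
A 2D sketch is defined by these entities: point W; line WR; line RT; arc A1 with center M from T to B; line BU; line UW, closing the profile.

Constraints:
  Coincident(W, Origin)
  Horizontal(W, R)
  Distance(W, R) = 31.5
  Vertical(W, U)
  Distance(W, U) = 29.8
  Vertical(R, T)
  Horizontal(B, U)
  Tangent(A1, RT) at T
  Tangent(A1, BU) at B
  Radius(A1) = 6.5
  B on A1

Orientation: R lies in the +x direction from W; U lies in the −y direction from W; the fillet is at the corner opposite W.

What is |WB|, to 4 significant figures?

38.90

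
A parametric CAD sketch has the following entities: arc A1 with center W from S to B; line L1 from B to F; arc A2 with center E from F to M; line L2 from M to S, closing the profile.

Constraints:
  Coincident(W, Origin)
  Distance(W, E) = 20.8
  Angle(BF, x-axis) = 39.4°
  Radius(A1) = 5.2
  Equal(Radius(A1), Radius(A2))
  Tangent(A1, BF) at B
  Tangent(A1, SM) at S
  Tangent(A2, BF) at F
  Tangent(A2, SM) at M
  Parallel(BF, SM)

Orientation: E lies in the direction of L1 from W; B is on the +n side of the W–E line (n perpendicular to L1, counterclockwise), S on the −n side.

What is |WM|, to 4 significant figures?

21.44

The slot axis is L1's direction at 39.4°, so u = (cos 39.4°, sin 39.4°) = (0.7727, 0.6347) and n = (−sin 39.4°, cos 39.4°) = (-0.6347, 0.7727). W is at the origin and E lies 20.8 along u from W, so E = 20.8·u = (16.07, 13.20). Tangency of A1 to both parallel lines with radius 5.2 puts B and S at W ± 5.2·n: B = (-3.301, 4.018), S = (3.301, -4.018). Equal radii place F and M the same way about E: F = E + 5.2·n = (12.77, 17.22), M = E − 5.2·n = (19.37, 9.184). Then |WM| = |M − W| = 21.44.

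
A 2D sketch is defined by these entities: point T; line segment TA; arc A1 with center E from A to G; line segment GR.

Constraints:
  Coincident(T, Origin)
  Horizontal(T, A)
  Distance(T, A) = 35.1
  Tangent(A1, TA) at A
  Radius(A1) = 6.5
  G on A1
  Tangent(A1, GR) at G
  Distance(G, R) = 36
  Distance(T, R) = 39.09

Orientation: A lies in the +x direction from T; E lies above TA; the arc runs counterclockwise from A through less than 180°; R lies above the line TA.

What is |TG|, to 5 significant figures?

41.203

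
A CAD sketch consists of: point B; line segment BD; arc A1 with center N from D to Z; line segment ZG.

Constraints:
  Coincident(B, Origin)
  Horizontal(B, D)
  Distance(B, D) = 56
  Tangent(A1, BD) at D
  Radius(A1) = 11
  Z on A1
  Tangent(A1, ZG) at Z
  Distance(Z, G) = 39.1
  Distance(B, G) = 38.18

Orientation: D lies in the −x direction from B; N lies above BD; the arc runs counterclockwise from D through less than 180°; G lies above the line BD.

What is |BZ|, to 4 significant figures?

48.14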